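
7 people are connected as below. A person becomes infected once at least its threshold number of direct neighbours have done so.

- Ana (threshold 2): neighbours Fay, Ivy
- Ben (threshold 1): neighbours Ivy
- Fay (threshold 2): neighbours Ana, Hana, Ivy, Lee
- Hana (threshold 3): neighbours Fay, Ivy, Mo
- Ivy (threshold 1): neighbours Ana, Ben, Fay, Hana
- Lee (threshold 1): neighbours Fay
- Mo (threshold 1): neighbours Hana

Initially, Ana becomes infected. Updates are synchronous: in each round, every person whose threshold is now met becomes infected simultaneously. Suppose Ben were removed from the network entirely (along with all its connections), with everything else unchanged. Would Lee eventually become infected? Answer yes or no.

With Ben removed:
Round 1 — Ana becomes infected (initial).
Round 2 — checking thresholds:
  Fay: 1 of 4 neighbours < 2, holds.
  Ivy: 1 of 3 neighbours ≥ 1, becomes infected.
Round 3 — checking thresholds:
  Fay: 2 of 4 neighbours ≥ 2, becomes infected.
  Hana: 1 of 3 neighbours < 3, holds.
Round 4 — checking thresholds:
  Hana: 2 of 3 neighbours < 3, holds.
  Lee: 1 of 1 neighbours ≥ 1, becomes infected.
Round 5 — no new infections; cascade stops.

yes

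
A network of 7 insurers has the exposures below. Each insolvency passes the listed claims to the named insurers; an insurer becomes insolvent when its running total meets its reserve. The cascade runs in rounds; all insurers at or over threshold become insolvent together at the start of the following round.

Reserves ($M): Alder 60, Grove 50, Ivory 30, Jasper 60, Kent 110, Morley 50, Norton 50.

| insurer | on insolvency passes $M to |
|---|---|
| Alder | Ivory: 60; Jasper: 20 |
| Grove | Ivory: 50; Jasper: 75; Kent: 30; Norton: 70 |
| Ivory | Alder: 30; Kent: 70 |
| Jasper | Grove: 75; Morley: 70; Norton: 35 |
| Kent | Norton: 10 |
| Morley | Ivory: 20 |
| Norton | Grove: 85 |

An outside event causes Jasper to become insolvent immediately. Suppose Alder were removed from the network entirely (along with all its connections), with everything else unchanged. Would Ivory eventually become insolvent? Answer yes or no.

yes

With Alder removed:
Round 1 — Jasper becomes insolvent (initial).
  Grove: +75 → 75 ≥ 50
  Morley: +70 → 70 ≥ 50
  Norton: +35 → 35 < 50
Round 2 — Grove, Morley become insolvent.
  Ivory: +50+20 → 70 ≥ 30
  Kent: +30 → 30 < 110
  Norton: +70 → 105 ≥ 50
Round 3 — Ivory, Norton become insolvent.
  Kent: +70 → 100 < 110
No further insolvencies.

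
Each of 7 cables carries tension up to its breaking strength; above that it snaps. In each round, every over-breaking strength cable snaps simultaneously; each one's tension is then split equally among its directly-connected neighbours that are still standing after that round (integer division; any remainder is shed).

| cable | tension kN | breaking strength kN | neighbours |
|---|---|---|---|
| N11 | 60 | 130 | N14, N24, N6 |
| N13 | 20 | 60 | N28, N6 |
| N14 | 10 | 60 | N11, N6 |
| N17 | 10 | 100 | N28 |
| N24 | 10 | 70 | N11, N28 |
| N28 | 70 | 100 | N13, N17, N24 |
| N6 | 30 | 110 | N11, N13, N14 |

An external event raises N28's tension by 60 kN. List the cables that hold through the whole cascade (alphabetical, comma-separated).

Round 1 — N28 at 130 > 100. N28 snaps.
  N28 sheds 130 kN to N13, N17, N24: 43 each (1 lost).
    N13: 20+43 = 63 > 60
    N17: 10+43 = 53 ≤ 100
    N24: 10+43 = 53 ≤ 70
Round 2 — N13 snaps.
  N13 sheds 63 kN to N6: 63 each.
    N6: 30+63 = 93 ≤ 110
No further breaks.

N11, N14, N17, N24, N6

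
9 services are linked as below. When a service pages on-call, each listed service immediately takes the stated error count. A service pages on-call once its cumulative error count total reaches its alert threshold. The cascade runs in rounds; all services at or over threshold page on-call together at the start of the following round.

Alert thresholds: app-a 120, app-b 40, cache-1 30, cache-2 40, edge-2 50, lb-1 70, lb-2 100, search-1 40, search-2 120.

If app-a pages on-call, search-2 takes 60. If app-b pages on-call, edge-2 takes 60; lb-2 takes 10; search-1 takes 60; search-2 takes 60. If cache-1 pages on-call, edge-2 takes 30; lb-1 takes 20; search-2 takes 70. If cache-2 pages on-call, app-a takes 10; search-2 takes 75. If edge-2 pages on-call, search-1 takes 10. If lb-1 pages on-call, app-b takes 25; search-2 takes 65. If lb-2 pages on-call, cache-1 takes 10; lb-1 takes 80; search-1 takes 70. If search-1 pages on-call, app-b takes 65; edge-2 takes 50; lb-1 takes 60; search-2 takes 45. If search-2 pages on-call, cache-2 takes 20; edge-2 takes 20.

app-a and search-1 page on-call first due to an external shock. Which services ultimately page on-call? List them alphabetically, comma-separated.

app-a, app-b, edge-2, search-1, search-2

Round 1 — app-a, search-1 page on-call (initial).
  app-b: +65 → 65 ≥ 40
  edge-2: +50 → 50 ≥ 50
  lb-1: +60 → 60 < 70
  search-2: +60+45 → 105 < 120
Round 2 — app-b, edge-2 page on-call.
  lb-2: +10 → 10 < 100
  search-2: +60 → 165 ≥ 120
Round 3 — search-2 pages on-call.
  cache-2: +20 → 20 < 40
No further pages.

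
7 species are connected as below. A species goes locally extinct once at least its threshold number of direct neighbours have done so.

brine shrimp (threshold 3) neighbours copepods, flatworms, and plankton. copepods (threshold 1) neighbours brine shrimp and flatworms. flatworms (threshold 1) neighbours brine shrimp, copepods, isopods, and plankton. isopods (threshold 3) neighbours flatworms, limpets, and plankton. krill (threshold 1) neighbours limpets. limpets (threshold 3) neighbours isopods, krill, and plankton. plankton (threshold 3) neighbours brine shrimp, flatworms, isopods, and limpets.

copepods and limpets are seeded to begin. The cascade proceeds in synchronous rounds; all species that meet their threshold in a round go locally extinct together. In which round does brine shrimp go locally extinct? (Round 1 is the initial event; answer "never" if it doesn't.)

Round 1 — copepods, limpets go locally extinct (initial).
Round 2 — checking thresholds:
  brine shrimp: 1 of 3 neighbours < 3, below threshold.
  flatworms: 1 of 4 neighbours ≥ 1, goes locally extinct.
  isopods: 1 of 3 neighbours < 3, below threshold.
  krill: 1 of 1 neighbours ≥ 1, goes locally extinct.
  plankton: 1 of 4 neighbours < 3, below threshold.
Round 3 — no new extinctions; cascade stops.

never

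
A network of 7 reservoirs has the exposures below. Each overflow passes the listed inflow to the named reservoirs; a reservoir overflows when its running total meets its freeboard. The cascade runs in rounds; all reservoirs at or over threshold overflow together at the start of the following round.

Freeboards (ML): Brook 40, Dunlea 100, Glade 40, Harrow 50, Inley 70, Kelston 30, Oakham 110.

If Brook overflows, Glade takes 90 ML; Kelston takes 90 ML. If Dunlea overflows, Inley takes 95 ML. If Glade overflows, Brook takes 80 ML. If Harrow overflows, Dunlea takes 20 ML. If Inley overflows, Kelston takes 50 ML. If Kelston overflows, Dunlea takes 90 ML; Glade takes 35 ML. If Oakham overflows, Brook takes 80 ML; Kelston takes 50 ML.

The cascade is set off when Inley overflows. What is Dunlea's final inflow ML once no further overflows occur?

Round 1 — Inley overflows (initial).
  Kelston: +50 → 50 ≥ 30
Round 2 — Kelston overflows.
  Dunlea: +90 → 90 < 100
  Glade: +35 → 35 < 40
No further overflows.

90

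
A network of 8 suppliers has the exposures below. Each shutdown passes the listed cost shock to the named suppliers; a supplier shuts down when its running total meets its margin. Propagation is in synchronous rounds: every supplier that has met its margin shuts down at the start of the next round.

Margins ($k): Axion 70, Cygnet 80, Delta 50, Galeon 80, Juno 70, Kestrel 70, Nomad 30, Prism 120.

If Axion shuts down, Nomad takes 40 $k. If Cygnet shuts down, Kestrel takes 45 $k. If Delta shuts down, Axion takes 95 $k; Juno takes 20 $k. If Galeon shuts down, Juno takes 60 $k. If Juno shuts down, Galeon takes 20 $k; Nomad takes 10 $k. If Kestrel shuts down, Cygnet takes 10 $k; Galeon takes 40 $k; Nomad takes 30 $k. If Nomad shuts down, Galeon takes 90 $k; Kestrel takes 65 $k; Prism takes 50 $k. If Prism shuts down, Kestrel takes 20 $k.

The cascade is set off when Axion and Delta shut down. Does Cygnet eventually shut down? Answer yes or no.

no

Round 1 — Axion, Delta shut down (initial).
  Juno: +20 → 20 < 70
  Nomad: +40 → 40 ≥ 30
Round 2 — Nomad shuts down.
  Galeon: +90 → 90 ≥ 80
  Kestrel: +65 → 65 < 70
  Prism: +50 → 50 < 120
Round 3 — Galeon shuts down.
  Juno: +60 → 80 ≥ 70
Round 4 — Juno shuts down.
No further shutdowns.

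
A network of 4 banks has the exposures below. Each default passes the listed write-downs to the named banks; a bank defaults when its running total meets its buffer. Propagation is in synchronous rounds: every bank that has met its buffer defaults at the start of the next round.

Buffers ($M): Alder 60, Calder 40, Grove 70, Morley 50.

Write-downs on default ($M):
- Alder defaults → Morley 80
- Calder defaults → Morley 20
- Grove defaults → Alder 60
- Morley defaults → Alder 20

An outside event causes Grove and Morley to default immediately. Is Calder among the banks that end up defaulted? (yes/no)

Round 1 — Grove, Morley default (initial).
  Alder: +60+20 → 80 ≥ 60
Round 2 — Alder defaults.
No further defaults.

no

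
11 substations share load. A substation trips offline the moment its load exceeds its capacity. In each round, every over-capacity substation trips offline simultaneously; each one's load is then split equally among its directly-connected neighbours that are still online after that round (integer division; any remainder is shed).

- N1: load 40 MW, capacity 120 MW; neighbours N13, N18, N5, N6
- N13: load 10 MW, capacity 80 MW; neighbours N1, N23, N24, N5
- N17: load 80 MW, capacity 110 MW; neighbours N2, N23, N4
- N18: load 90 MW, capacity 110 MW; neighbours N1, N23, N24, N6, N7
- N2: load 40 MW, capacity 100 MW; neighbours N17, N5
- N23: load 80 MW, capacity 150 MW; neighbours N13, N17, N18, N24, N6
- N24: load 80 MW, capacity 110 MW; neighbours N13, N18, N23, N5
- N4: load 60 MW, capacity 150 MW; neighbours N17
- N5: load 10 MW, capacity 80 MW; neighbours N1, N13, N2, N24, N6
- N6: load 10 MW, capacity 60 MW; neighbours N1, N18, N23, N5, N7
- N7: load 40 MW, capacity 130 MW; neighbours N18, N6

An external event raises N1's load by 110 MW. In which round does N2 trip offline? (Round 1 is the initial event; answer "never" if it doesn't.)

Round 1 — N1 at 150 > 120. N1 trips offline.
  N1 sheds 150 MW to N13, N18, N5, N6: 37 each (2 lost).
    N13: 10+37 = 47 ≤ 80
    N18: 90+37 = 127 > 110
    N5: 10+37 = 47 ≤ 80
    N6: 10+37 = 47 ≤ 60
Round 2 — N18 trips offline.
  N18 sheds 127 MW to N23, N24, N6, N7: 31 each (3 lost).
    N23: 80+31 = 111 ≤ 150
    N24: 80+31 = 111 > 110
    N6: 47+31 = 78 > 60
    N7: 40+31 = 71 ≤ 130
Round 3 — N24, N6 trip offline.
  N24 sheds 111 MW to N13, N23, N5: 37 each.
    N13: 47+37 = 84 > 80
    N23: 111+37 = 148 ≤ 150
    N5: 47+37 = 84 > 80
  N6 sheds 78 MW to N23, N5, N7: 26 each.
    N23: 148+26 = 174 > 150
    N5: 84+26 = 110 > 80
    N7: 71+26 = 97 ≤ 130
Round 4 — N13, N23, N5 trip offline.
  N13 sheds 84 MW: no online neighbours, lost.
  N23 sheds 174 MW to N17: 174 each.
    N17: 80+174 = 254 > 110
  N5 sheds 110 MW to N2: 110 each.
    N2: 40+110 = 150 > 100
Round 5 — N17, N2 trip offline.
  N17 sheds 254 MW to N4: 254 each.
    N4: 60+254 = 314 > 150
  N2 sheds 150 MW: no online neighbours, lost.
Round 6 — N4 trips offline.
  N4 sheds 314 MW: no online neighbours, lost.
No further trips.

5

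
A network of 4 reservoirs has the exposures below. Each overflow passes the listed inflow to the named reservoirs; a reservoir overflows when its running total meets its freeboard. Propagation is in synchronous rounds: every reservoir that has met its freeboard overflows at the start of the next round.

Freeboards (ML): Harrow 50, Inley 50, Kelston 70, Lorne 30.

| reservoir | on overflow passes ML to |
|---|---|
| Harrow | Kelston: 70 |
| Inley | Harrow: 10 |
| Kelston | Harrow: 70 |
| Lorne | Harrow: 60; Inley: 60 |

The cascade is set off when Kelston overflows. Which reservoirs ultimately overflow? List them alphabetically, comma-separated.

Harrow, Kelston

Round 1 — Kelston overflows (initial).
  Harrow: +70 → 70 ≥ 50
Round 2 — Harrow overflows.
No further overflows.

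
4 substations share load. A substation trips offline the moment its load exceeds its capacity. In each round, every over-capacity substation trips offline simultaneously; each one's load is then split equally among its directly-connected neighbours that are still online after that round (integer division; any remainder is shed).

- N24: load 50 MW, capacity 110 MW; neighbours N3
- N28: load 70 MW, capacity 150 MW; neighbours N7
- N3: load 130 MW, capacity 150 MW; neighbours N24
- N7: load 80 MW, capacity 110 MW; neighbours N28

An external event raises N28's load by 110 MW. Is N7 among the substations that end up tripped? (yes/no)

yes

Round 1 — N28 at 180 > 150. N28 trips offline.
  N28 sheds 180 MW to N7: 180 each.
    N7: 80+180 = 260 > 110
Round 2 — N7 trips offline.
  N7 sheds 260 MW: no online neighbours, lost.
No further trips.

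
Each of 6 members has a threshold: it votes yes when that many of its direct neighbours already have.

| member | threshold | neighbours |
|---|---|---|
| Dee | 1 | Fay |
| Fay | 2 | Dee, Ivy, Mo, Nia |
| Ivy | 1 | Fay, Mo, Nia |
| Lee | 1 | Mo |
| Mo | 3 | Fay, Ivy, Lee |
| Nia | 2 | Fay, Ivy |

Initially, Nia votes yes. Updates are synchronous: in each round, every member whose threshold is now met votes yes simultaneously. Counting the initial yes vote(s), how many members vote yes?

4

Round 1 — Nia votes yes (initial).
Round 2 — checking thresholds:
  Fay: 1 of 4 neighbours < 2, holds.
  Ivy: 1 of 3 neighbours ≥ 1, votes yes.
Round 3 — checking thresholds:
  Fay: 2 of 4 neighbours ≥ 2, votes yes.
  Mo: 1 of 3 neighbours < 3, holds.
Round 4 — checking thresholds:
  Dee: 1 of 1 neighbours ≥ 1, votes yes.
  Mo: 2 of 3 neighbours < 3, holds.
Round 5 — no new yes votes; cascade stops.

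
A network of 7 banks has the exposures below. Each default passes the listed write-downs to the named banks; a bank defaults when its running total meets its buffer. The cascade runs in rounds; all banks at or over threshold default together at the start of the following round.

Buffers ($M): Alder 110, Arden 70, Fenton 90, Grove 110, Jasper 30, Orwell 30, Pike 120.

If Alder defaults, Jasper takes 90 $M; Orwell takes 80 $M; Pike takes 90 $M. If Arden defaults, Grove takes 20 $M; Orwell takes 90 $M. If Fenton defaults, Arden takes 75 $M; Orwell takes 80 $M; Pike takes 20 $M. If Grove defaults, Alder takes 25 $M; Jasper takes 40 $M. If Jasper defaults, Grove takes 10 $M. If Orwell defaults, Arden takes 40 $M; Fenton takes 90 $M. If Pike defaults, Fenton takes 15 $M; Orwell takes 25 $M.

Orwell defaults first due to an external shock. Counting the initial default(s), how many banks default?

3

Round 1 — Orwell defaults (initial).
  Arden: +40 → 40 < 70
  Fenton: +90 → 90 ≥ 90
Round 2 — Fenton defaults.
  Arden: +75 → 115 ≥ 70
  Pike: +20 → 20 < 120
Round 3 — Arden defaults.
  Grove: +20 → 20 < 110
No further defaults.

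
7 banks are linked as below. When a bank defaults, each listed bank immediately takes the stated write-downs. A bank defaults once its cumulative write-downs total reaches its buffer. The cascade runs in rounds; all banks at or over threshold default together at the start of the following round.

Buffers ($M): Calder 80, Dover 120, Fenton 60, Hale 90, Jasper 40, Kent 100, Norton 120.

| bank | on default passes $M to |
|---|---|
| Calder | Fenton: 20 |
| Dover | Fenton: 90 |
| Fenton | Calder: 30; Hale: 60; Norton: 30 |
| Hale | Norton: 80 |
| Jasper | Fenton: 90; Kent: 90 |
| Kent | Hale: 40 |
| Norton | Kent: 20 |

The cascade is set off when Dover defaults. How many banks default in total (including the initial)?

Round 1 — Dover defaults (initial).
  Fenton: +90 → 90 ≥ 60
Round 2 — Fenton defaults.
  Calder: +30 → 30 < 80
  Hale: +60 → 60 < 90
  Norton: +30 → 30 < 120
No further defaults.

2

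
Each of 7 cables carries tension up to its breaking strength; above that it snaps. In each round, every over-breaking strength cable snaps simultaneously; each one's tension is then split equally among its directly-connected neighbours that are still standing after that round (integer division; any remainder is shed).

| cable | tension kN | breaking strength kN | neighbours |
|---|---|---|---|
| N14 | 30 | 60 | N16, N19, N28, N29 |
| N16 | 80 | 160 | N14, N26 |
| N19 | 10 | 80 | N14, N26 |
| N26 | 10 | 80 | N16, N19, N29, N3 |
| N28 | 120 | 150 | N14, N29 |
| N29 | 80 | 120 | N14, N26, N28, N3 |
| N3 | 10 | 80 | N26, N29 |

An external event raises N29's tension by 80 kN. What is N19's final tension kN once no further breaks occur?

45

Round 1 — N29 at 160 > 120. N29 snaps.
  N29 sheds 160 kN to N14, N26, N28, N3: 40 each.
    N14: 30+40 = 70 > 60
    N26: 10+40 = 50 ≤ 80
    N28: 120+40 = 160 > 150
    N3: 10+40 = 50 ≤ 80
Round 2 — N14, N28 snap.
  N14 sheds 70 kN to N16, N19: 35 each.
    N16: 80+35 = 115 ≤ 160
    N19: 10+35 = 45 ≤ 80
  N28 sheds 160 kN: no online neighbours, lost.
No further breaks.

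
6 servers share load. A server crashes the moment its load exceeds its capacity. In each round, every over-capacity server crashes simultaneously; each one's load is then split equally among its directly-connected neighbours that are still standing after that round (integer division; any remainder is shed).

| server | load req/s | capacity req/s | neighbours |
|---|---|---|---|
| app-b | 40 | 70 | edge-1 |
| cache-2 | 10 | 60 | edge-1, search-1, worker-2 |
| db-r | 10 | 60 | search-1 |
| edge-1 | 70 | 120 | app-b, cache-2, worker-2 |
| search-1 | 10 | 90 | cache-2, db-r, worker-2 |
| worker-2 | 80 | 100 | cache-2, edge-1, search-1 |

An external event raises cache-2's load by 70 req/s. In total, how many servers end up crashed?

Round 1 — cache-2 at 80 > 60. cache-2 crashes.
  cache-2 sheds 80 req/s to edge-1, search-1, worker-2: 26 each (2 lost).
    edge-1: 70+26 = 96 ≤ 120
    search-1: 10+26 = 36 ≤ 90
    worker-2: 80+26 = 106 > 100
Round 2 — worker-2 crashes.
  worker-2 sheds 106 req/s to edge-1, search-1: 53 each.
    edge-1: 96+53 = 149 > 120
    search-1: 36+53 = 89 ≤ 90
Round 3 — edge-1 crashes.
  edge-1 sheds 149 req/s to app-b: 149 each.
    app-b: 40+149 = 189 > 70
Round 4 — app-b crashes.
  app-b sheds 189 req/s: no online neighbours, lost.
No further crashes.

4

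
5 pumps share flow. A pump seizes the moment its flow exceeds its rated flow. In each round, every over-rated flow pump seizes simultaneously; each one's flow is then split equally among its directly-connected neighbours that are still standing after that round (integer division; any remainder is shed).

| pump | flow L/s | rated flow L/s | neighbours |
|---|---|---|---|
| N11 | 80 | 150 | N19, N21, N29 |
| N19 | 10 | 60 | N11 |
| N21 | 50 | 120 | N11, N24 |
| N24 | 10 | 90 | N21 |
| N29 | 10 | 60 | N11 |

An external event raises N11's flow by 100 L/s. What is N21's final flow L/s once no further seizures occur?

110

Round 1 — N11 at 180 > 150. N11 seizes.
  N11 sheds 180 L/s to N19, N21, N29: 60 each.
    N19: 10+60 = 70 > 60
    N21: 50+60 = 110 ≤ 120
    N29: 10+60 = 70 > 60
Round 2 — N19, N29 seize.
  N19 sheds 70 L/s: no online neighbours, lost.
  N29 sheds 70 L/s: no online neighbours, lost.
No further seizures.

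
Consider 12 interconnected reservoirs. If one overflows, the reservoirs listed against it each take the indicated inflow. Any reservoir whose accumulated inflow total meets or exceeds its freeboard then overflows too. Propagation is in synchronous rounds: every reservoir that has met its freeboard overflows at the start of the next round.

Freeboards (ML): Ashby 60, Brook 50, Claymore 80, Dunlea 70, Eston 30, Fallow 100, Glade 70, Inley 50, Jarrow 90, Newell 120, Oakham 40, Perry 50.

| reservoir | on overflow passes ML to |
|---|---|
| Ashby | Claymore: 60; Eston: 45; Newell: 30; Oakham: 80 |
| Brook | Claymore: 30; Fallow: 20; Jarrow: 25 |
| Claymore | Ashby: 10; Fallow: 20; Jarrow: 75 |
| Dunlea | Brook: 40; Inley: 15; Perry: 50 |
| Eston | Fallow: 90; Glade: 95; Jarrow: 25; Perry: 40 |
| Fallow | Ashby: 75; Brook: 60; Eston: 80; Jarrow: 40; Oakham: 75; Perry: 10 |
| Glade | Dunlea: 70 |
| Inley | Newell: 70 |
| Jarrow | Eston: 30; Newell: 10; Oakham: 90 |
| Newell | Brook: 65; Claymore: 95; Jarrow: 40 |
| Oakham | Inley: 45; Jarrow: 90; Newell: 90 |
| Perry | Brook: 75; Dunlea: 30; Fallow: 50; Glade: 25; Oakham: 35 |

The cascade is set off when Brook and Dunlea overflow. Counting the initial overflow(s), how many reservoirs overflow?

3

Round 1 — Brook, Dunlea overflow (initial).
  Claymore: +30 → 30 < 80
  Fallow: +20 → 20 < 100
  Inley: +15 → 15 < 50
  Jarrow: +25 → 25 < 90
  Perry: +50 → 50 ≥ 50
Round 2 — Perry overflows.
  Fallow: +50 → 70 < 100
  Glade: +25 → 25 < 70
  Oakham: +35 → 35 < 40
No further overflows.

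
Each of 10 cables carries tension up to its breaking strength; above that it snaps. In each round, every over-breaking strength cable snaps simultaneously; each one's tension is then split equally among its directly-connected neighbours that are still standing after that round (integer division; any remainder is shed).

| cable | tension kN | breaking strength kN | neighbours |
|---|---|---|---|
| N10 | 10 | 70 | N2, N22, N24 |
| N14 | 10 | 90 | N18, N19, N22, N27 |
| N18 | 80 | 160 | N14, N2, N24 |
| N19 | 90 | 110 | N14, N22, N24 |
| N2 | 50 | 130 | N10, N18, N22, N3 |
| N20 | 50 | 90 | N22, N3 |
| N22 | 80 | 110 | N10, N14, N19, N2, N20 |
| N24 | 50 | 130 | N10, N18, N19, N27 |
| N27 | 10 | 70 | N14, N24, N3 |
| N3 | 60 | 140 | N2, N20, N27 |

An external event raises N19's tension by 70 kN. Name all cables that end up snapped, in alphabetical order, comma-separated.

Round 1 — N19 at 160 > 110. N19 snaps.
  N19 sheds 160 kN to N14, N22, N24: 53 each (1 lost).
    N14: 10+53 = 63 ≤ 90
    N22: 80+53 = 133 > 110
    N24: 50+53 = 103 ≤ 130
Round 2 — N22 snaps.
  N22 sheds 133 kN to N10, N14, N2, N20: 33 each (1 lost).
    N10: 10+33 = 43 ≤ 70
    N14: 63+33 = 96 > 90
    N2: 50+33 = 83 ≤ 130
    N20: 50+33 = 83 ≤ 90
Round 3 — N14 snaps.
  N14 sheds 96 kN to N18, N27: 48 each.
    N18: 80+48 = 128 ≤ 160
    N27: 10+48 = 58 ≤ 70
No further breaks.

N14, N19, N22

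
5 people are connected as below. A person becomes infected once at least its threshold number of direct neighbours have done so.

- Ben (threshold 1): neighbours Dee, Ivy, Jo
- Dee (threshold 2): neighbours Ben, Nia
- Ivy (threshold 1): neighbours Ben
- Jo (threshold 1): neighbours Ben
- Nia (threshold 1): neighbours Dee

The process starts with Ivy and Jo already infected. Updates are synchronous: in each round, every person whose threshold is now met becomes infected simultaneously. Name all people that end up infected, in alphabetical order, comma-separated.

Ben, Ivy, Jo

Round 1 — Ivy, Jo become infected (initial).
Round 2 — checking thresholds:
  Ben: 2 of 3 neighbours ≥ 1, becomes infected.
Round 3 — no new infections; cascade stops.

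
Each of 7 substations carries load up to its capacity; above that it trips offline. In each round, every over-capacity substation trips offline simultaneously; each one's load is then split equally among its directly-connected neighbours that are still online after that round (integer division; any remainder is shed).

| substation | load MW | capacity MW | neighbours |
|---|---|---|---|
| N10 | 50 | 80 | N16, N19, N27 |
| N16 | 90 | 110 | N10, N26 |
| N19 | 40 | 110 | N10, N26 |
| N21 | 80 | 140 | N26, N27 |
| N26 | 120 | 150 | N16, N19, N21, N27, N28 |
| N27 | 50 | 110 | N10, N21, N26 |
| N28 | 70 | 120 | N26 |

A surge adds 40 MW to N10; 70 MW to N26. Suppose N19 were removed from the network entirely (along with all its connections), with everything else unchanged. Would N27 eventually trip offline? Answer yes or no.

With N19 removed:
Round 1 — N10 at 90 > 80; N26 at 190 > 150. N10, N26 trip offline.
  N10 sheds 90 MW to N16, N27: 45 each.
    N16: 90+45 = 135 > 110
    N27: 50+45 = 95 ≤ 110
  N26 sheds 190 MW to N16, N21, N27, N28: 47 each (2 lost).
    N16: 135+47 = 182 > 110
    N21: 80+47 = 127 ≤ 140
    N27: 95+47 = 142 > 110
    N28: 70+47 = 117 ≤ 120
Round 2 — N16, N27 trip offline.
  N16 sheds 182 MW: no online neighbours, lost.
  N27 sheds 142 MW to N21: 142 each.
    N21: 127+142 = 269 > 140
Round 3 — N21 trips offline.
  N21 sheds 269 MW: no online neighbours, lost.
No further trips.

yes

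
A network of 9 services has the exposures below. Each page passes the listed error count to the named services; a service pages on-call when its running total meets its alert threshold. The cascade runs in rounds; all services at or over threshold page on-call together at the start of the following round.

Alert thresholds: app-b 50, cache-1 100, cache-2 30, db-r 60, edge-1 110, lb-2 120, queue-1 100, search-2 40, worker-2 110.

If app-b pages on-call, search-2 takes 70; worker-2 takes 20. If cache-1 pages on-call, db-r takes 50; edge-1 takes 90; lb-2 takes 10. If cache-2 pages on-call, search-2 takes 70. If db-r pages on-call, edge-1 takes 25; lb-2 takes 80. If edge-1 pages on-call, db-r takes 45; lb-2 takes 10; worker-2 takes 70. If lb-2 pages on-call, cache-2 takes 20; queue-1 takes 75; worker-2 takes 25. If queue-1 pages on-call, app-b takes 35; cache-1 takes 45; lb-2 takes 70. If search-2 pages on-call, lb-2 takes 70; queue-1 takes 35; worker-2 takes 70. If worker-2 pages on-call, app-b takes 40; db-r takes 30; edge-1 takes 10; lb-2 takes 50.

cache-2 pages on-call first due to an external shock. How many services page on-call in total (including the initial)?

2

Round 1 — cache-2 pages on-call (initial).
  search-2: +70 → 70 ≥ 40
Round 2 — search-2 pages on-call.
  lb-2: +70 → 70 < 120
  queue-1: +35 → 35 < 100
  worker-2: +70 → 70 < 110
No further pages.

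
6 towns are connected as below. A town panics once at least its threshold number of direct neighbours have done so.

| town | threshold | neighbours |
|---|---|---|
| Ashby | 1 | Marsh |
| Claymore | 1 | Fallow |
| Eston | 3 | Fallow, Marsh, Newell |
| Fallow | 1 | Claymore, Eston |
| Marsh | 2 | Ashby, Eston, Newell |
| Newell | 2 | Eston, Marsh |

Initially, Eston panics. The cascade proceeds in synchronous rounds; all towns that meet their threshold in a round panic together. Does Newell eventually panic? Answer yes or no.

no

Round 1 — Eston panics (initial).
Round 2 — checking thresholds:
  Fallow: 1 of 2 neighbours ≥ 1, panics.
  Marsh: 1 of 3 neighbours < 2, holds.
  Newell: 1 of 2 neighbours < 2, holds.
Round 3 — checking thresholds:
  Claymore: 1 of 1 neighbours ≥ 1, panics.
  Marsh: 1 of 3 neighbours < 2, holds.
  Newell: 1 of 2 neighbours < 2, holds.
Round 4 — no new panics; cascade stops.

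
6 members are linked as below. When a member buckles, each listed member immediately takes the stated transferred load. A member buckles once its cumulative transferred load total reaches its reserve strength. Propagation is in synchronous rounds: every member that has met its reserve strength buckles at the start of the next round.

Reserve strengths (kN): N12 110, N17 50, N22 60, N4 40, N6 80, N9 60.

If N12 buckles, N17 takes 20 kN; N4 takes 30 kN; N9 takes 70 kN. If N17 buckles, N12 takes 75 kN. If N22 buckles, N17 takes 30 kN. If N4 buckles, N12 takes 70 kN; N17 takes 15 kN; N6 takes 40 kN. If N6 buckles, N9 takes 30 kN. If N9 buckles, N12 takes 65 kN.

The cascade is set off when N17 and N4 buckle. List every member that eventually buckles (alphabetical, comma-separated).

N12, N17, N4, N9

Round 1 — N17, N4 buckle (initial).
  N12: +75+70 → 145 ≥ 110
  N6: +40 → 40 < 80
Round 2 — N12 buckles.
  N9: +70 → 70 ≥ 60
Round 3 — N9 buckles.
No further bucklings.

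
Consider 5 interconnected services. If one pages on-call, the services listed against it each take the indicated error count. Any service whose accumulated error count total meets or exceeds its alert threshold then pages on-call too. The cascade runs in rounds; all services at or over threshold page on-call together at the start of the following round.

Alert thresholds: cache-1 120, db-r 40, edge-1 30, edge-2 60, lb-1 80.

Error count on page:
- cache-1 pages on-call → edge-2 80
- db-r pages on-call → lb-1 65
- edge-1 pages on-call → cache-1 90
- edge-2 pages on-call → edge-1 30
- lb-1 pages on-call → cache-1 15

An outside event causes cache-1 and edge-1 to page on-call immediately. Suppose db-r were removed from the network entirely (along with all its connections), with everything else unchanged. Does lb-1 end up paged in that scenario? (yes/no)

With db-r removed:
Round 1 — cache-1, edge-1 page on-call (initial).
  edge-2: +80 → 80 ≥ 60
Round 2 — edge-2 pages on-call.
No further pages.

no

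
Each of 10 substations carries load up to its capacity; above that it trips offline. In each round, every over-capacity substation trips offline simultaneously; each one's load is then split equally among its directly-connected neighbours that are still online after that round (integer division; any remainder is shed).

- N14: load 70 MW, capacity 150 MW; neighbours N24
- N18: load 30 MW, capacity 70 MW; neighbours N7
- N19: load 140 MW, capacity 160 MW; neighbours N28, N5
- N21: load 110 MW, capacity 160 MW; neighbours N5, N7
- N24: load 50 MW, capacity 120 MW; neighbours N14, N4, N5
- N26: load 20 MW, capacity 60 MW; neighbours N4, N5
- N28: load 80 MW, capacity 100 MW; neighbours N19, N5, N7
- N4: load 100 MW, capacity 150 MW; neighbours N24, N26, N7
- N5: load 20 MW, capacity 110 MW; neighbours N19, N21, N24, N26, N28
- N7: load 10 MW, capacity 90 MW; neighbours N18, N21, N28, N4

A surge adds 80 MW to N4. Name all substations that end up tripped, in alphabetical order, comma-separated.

N26, N4

Round 1 — N4 at 180 > 150. N4 trips offline.
  N4 sheds 180 MW to N24, N26, N7: 60 each.
    N24: 50+60 = 110 ≤ 120
    N26: 20+60 = 80 > 60
    N7: 10+60 = 70 ≤ 90
Round 2 — N26 trips offline.
  N26 sheds 80 MW to N5: 80 each.
    N5: 20+80 = 100 ≤ 110
No further trips.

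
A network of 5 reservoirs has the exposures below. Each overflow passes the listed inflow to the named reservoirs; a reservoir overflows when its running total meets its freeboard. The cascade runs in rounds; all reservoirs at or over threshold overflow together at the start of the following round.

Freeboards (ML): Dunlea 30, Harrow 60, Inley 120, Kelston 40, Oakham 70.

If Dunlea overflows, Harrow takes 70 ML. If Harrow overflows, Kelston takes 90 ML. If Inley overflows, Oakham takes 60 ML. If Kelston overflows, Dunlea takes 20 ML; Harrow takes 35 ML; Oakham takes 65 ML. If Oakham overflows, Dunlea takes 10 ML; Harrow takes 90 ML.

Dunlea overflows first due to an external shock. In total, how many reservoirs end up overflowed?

3

Round 1 — Dunlea overflows (initial).
  Harrow: +70 → 70 ≥ 60
Round 2 — Harrow overflows.
  Kelston: +90 → 90 ≥ 40
Round 3 — Kelston overflows.
  Oakham: +65 → 65 < 70
No further overflows.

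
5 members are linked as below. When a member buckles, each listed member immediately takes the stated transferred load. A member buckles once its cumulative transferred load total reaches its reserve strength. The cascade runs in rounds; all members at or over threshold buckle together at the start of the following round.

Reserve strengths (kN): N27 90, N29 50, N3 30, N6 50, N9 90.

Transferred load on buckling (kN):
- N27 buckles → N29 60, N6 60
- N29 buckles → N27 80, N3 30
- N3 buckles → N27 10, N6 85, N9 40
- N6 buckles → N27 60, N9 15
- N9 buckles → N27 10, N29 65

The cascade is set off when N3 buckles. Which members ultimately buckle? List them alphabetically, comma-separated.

N3, N6

Round 1 — N3 buckles (initial).
  N27: +10 → 10 < 90
  N6: +85 → 85 ≥ 50
  N9: +40 → 40 < 90
Round 2 — N6 buckles.
  N27: +60 → 70 < 90
  N9: +15 → 55 < 90
No further bucklings.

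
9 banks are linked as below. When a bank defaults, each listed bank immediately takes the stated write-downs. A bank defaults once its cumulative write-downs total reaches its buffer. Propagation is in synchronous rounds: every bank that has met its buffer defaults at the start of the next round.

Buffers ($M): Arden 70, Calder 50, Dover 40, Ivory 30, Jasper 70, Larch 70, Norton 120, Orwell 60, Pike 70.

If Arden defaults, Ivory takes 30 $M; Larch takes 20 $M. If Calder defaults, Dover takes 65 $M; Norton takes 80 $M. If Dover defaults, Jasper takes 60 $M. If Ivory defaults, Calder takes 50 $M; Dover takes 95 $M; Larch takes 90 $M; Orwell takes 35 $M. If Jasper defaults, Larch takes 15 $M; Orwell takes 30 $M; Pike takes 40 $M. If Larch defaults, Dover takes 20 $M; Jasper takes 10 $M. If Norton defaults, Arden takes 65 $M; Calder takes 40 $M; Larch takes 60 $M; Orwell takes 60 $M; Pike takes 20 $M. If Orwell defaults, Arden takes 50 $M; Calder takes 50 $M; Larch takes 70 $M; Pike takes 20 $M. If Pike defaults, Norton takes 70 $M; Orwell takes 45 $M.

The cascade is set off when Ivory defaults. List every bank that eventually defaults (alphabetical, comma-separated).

Calder, Dover, Ivory, Jasper, Larch, Orwell

Round 1 — Ivory defaults (initial).
  Calder: +50 → 50 ≥ 50
  Dover: +95 → 95 ≥ 40
  Larch: +90 → 90 ≥ 70
  Orwell: +35 → 35 < 60
Round 2 — Calder, Dover, Larch default.
  Jasper: +60+10 → 70 ≥ 70
  Norton: +80 → 80 < 120
Round 3 — Jasper defaults.
  Orwell: +30 → 65 ≥ 60
  Pike: +40 → 40 < 70
Round 4 — Orwell defaults.
  Arden: +50 → 50 < 70
  Pike: +20 → 60 < 70
No further defaults.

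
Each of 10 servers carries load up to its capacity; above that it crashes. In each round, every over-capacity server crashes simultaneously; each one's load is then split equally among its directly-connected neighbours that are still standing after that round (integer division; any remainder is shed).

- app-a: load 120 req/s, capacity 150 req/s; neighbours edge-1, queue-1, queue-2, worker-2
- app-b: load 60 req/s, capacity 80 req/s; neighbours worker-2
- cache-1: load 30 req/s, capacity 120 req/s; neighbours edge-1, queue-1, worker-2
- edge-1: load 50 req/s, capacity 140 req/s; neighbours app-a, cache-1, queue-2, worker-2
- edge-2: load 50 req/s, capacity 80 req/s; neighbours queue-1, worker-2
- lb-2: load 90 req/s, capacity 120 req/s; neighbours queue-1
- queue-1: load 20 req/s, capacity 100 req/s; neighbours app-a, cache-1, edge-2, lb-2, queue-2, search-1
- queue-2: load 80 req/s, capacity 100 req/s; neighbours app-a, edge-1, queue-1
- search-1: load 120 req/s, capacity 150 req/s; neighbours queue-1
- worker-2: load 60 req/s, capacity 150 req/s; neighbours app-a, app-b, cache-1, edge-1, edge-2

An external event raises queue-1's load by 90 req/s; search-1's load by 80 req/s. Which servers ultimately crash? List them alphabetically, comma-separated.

Round 1 — queue-1 at 110 > 100; search-1 at 200 > 150. queue-1, search-1 crash.
  queue-1 sheds 110 req/s to app-a, cache-1, edge-2, lb-2, queue-2: 22 each.
    app-a: 120+22 = 142 ≤ 150
    cache-1: 30+22 = 52 ≤ 120
    edge-2: 50+22 = 72 ≤ 80
    lb-2: 90+22 = 112 ≤ 120
    queue-2: 80+22 = 102 > 100
  search-1 sheds 200 req/s: no online neighbours, lost.
Round 2 — queue-2 crashes.
  queue-2 sheds 102 req/s to app-a, edge-1: 51 each.
    app-a: 142+51 = 193 > 150
    edge-1: 50+51 = 101 ≤ 140
Round 3 — app-a crashes.
  app-a sheds 193 req/s to edge-1, worker-2: 96 each (1 lost).
    edge-1: 101+96 = 197 > 140
    worker-2: 60+96 = 156 > 150
Round 4 — edge-1, worker-2 crash.
  edge-1 sheds 197 req/s to cache-1: 197 each.
    cache-1: 52+197 = 249 > 120
  worker-2 sheds 156 req/s to app-b, cache-1, edge-2: 52 each.
    app-b: 60+52 = 112 > 80
    cache-1: 249+52 = 301 > 120
    edge-2: 72+52 = 124 > 80
Round 5 — app-b, cache-1, edge-2 crash.
  app-b sheds 112 req/s: no online neighbours, lost.
  cache-1 sheds 301 req/s: no online neighbours, lost.
  edge-2 sheds 124 req/s: no online neighbours, lost.
No further crashes.

app-a, app-b, cache-1, edge-1, edge-2, queue-1, queue-2, search-1, worker-2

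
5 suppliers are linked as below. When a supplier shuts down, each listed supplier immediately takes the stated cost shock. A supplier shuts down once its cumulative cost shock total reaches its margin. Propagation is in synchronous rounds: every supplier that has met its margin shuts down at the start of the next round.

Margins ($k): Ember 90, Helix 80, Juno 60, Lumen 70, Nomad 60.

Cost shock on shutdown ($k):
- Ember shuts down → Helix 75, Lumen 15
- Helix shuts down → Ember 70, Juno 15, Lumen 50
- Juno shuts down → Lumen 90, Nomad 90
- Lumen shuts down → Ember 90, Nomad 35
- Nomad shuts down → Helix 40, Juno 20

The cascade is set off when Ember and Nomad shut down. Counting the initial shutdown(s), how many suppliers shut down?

Round 1 — Ember, Nomad shut down (initial).
  Helix: +75+40 → 115 ≥ 80
  Juno: +20 → 20 < 60
  Lumen: +15 → 15 < 70
Round 2 — Helix shuts down.
  Juno: +15 → 35 < 60
  Lumen: +50 → 65 < 70
No further shutdowns.

3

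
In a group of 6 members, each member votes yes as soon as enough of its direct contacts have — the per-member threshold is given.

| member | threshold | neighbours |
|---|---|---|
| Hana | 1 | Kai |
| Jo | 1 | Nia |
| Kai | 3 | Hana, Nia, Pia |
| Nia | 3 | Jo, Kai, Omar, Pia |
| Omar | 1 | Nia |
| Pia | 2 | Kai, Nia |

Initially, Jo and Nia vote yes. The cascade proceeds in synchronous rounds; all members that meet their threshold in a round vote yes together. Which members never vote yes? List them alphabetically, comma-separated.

Hana, Kai, Pia

Round 1 — Jo, Nia vote yes (initial).
Round 2 — checking thresholds:
  Kai: 1 of 3 neighbours < 3, holds.
  Omar: 1 of 1 neighbours ≥ 1, votes yes.
  Pia: 1 of 2 neighbours < 2, holds.
Round 3 — no new yes votes; cascade stops.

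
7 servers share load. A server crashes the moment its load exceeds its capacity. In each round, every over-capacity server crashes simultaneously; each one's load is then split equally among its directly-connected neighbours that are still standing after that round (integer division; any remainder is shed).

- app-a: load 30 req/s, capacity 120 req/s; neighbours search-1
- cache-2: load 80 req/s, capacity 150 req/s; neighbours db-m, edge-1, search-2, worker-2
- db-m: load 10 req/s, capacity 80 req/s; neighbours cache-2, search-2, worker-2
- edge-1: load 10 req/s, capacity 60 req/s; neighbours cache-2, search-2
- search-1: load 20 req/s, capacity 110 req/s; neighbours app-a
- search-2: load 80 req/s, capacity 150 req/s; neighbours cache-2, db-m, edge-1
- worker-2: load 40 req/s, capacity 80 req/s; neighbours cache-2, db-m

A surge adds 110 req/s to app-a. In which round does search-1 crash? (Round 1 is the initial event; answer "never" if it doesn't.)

2

Round 1 — app-a at 140 > 120. app-a crashes.
  app-a sheds 140 req/s to search-1: 140 each.
    search-1: 20+140 = 160 > 110
Round 2 — search-1 crashes.
  search-1 sheds 160 req/s: no online neighbours, lost.
No further crashes.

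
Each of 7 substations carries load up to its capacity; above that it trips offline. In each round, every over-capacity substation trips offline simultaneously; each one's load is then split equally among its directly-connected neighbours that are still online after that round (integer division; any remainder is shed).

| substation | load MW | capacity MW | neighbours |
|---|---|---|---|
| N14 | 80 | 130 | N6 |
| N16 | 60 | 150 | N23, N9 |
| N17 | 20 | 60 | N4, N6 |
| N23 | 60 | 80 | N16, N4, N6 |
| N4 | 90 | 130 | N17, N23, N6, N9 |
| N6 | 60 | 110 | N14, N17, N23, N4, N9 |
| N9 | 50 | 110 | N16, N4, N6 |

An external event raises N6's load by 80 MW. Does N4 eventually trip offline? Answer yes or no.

yes

Round 1 — N6 at 140 > 110. N6 trips offline.
  N6 sheds 140 MW to N14, N17, N23, N4, N9: 28 each.
    N14: 80+28 = 108 ≤ 130
    N17: 20+28 = 48 ≤ 60
    N23: 60+28 = 88 > 80
    N4: 90+28 = 118 ≤ 130
    N9: 50+28 = 78 ≤ 110
Round 2 — N23 trips offline.
  N23 sheds 88 MW to N16, N4: 44 each.
    N16: 60+44 = 104 ≤ 150
    N4: 118+44 = 162 > 130
Round 3 — N4 trips offline.
  N4 sheds 162 MW to N17, N9: 81 each.
    N17: 48+81 = 129 > 60
    N9: 78+81 = 159 > 110
Round 4 — N17, N9 trip offline.
  N17 sheds 129 MW: no online neighbours, lost.
  N9 sheds 159 MW to N16: 159 each.
    N16: 104+159 = 263 > 150
Round 5 — N16 trips offline.
  N16 sheds 263 MW: no online neighbours, lost.
No further trips.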